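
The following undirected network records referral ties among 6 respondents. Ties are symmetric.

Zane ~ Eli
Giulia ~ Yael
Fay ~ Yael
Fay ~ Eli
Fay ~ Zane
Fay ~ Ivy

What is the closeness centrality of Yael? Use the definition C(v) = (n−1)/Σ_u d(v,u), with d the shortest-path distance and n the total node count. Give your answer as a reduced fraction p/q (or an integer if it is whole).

Distances from Yael: Eli:2, Fay:1, Giulia:1, Ivy:2, Zane:2. Sum = 8.
n = 6, so closeness = 5/8.

5/8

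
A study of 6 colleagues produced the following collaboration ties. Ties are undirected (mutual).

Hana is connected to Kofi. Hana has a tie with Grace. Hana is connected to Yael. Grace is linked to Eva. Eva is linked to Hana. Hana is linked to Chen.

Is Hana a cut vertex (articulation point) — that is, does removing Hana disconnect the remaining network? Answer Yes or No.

Yes

Removing Hana leaves {Chen} with no path to {Eva and Grace}, so the network splits into 4 components. Hana is a cut vertex.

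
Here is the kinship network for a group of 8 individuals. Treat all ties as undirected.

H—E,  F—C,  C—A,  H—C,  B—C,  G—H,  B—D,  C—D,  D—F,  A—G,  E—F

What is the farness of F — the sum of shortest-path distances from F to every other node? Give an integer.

12

Distances from F: A:2, B:2, C:1, D:1, E:1, G:3, H:2.
Sum = 2 + 2 + 1 + 1 + 1 + 3 + 2 = 12.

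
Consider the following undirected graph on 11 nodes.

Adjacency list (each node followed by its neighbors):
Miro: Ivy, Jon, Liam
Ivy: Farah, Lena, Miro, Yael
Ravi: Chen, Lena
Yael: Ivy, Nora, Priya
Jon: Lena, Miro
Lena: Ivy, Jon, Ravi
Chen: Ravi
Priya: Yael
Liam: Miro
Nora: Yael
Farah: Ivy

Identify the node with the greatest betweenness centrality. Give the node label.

Ivy

Unnormalized betweenness of each node: Chen:0, Farah:0, Ivy:30, Jon:3, Lena:37/2, Liam:0, Miro:23/2, Nora:0, Priya:0, Ravi:9, Yael:17.
Ivy has the largest value, 30, making it the main broker — the node through which the most shortest paths run.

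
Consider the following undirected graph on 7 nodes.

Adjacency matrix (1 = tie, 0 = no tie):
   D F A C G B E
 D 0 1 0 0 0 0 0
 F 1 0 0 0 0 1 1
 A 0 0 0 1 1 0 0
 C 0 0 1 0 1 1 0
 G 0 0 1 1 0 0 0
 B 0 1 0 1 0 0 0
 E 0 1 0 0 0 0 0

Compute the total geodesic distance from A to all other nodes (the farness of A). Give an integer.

15

Distances from A: B:2, C:1, D:4, E:4, F:3, G:1.
Sum = 2 + 1 + 4 + 4 + 3 + 1 = 15.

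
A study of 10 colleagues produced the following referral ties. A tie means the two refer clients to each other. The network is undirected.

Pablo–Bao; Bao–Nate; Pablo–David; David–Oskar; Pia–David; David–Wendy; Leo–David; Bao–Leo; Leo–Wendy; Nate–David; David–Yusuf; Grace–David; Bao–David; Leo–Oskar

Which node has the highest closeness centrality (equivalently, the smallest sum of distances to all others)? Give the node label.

Farness (sum of distances to all others) for each node — Bao:14, David:9, Grace:17, Leo:14, Nate:16, Oskar:16, Pablo:16, Pia:17, Wendy:16, Yusuf:17.
The smallest farness is 9, for David, so David has the highest closeness.

David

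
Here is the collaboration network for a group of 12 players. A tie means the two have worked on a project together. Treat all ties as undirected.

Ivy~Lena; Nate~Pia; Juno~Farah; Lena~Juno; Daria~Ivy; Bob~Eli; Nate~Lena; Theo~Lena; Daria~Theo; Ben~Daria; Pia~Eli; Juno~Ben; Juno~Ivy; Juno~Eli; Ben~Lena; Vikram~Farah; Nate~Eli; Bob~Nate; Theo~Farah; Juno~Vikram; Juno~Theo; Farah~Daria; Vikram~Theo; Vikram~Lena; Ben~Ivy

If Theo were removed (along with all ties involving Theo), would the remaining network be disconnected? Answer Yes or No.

Even without Theo, every remaining node can still reach every other (the residual graph is connected), so Theo is not a cut vertex.

No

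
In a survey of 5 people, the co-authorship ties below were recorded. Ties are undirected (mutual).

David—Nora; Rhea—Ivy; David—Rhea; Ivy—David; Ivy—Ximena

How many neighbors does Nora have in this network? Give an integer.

1

Nora is directly tied to David. That is 1 neighbor, so the degree of Nora is 1.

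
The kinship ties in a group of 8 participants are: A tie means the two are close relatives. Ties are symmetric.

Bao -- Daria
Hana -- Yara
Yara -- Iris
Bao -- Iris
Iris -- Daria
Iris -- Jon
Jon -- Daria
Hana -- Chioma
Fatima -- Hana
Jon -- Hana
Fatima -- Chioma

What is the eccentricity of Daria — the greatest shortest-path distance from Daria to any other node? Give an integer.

3

Distances from Daria: Bao:1, Chioma:3, Fatima:3, Hana:2, Iris:1, Jon:1, Yara:2.
The largest is 3 (to Chioma and Fatima), so the eccentricity of Daria is 3.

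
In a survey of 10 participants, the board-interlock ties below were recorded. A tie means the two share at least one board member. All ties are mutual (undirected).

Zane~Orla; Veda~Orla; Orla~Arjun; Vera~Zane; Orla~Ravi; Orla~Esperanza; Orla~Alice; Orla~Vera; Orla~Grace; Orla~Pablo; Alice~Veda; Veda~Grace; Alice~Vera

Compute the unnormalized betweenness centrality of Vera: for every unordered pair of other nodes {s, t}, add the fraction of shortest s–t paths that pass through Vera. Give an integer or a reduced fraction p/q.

1/2

Pairs whose geodesics pass through Vera — Alice–Zane: 1/2.
All other pairs contribute 0.
Summing the contributions gives betweenness(Vera) = 1/2.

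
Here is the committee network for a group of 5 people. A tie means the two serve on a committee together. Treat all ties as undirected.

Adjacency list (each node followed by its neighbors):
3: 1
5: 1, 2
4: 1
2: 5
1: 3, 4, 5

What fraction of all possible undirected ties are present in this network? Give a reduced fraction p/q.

There are 4 edges and 5 nodes, so the maximum possible is C(5,2) = 10.
Density = 4/10 = 2/5.

2/5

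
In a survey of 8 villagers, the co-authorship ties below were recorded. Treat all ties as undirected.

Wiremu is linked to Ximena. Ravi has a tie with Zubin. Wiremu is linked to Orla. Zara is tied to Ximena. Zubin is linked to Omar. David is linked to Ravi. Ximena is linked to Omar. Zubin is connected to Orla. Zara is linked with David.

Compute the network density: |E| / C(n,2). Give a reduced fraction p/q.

9/28

There are 9 edges and 8 nodes, so the maximum possible is C(8,2) = 28.
Density = 9/28.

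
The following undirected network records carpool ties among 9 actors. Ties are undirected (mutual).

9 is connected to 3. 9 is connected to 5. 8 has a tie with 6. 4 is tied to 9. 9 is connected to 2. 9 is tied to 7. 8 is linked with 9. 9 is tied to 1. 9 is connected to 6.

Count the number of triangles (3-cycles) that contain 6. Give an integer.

6's neighbors: 8 and 9.
Neighbor pairs that are themselves tied: 6–8–9. Each forms one triangle with 6, for 1 in total.

1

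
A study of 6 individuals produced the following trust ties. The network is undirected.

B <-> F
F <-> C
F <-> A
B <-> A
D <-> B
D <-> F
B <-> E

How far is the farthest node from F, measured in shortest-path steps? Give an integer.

2

Distances from F: A:1, B:1, C:1, D:1, E:2.
The largest is 2 (to E), so the eccentricity of F is 2.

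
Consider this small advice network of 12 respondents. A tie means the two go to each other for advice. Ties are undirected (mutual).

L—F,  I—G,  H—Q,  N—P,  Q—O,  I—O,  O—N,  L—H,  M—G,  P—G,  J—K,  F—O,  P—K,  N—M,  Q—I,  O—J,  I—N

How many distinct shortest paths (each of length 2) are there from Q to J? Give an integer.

The shortest distance is 2, and the only length-2 path is Q–O–J. So there is exactly 1 shortest path.

1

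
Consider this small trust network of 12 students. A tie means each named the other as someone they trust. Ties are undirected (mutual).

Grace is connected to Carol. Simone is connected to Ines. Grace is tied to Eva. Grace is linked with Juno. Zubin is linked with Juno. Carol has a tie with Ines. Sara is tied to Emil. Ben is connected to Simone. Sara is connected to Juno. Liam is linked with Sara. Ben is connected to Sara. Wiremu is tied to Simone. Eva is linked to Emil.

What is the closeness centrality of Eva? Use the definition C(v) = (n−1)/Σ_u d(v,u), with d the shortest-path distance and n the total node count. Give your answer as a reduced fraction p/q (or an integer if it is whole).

11/29

Distances from Eva: Ben:3, Carol:2, Emil:1, Grace:1, Ines:3, Juno:2, Liam:3, Sara:2, Simone:4, Wiremu:5, Zubin:3. Sum = 29.
n = 12, so closeness = 11/29.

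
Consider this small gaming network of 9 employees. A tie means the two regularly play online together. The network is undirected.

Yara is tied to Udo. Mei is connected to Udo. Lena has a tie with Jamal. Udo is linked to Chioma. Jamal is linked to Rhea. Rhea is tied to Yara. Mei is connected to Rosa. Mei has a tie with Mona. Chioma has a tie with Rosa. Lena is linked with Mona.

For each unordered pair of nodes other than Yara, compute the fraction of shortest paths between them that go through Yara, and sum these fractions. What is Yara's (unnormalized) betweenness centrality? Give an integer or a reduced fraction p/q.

Pairs whose geodesics pass through Yara — Chioma–Jamal: 1; Chioma–Rhea: 1; Rosa–Rhea: 2/2; Mei–Rhea: 1; Jamal–Udo: 1; Rhea–Udo: 1.
All other pairs contribute 0.
Summing the contributions gives betweenness(Yara) = 6.

6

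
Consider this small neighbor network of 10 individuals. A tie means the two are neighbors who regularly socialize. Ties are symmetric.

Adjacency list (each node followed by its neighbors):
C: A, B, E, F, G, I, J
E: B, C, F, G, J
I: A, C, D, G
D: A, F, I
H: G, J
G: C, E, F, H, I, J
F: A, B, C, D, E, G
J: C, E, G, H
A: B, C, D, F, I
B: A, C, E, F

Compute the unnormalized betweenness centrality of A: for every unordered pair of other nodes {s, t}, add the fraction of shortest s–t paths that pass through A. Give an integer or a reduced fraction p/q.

7/4

Pairs whose geodesics pass through A — C–D: 1/3; I–B: 1/2; I–F: 1/4; B–D: 1/2; J–D: 1/6.
All other pairs contribute 0.
Summing the contributions gives betweenness(A) = 7/4.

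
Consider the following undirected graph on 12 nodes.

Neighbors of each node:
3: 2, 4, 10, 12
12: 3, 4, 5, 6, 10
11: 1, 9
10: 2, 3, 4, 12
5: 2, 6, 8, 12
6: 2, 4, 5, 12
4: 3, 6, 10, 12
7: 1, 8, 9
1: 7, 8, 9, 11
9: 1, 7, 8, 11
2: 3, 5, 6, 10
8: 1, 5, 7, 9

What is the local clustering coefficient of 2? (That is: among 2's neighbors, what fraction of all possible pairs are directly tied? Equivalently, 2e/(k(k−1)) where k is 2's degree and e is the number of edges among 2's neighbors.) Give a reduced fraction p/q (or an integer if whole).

2's neighbors: 3, 5, 6, and 10 (k = 4).
Possible neighbor pairs: C(4,2) = 6. Edges among them: 3–10, 5–6 → e = 2.
Clustering(2) = 2/6 = 1/3.

1/3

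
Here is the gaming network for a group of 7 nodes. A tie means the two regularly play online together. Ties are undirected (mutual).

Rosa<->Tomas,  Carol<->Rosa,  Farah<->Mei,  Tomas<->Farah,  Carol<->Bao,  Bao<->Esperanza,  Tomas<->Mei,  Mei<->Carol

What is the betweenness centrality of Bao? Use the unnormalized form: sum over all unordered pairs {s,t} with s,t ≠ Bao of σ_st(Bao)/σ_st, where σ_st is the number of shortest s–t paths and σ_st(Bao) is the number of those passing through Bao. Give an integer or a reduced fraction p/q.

5

Pairs whose geodesics pass through Bao — Farah–Esperanza: 1; Mei–Esperanza: 1; Tomas–Esperanza: 2/2; Rosa–Esperanza: 1; Carol–Esperanza: 1.
All other pairs contribute 0.
Summing the contributions gives betweenness(Bao) = 5.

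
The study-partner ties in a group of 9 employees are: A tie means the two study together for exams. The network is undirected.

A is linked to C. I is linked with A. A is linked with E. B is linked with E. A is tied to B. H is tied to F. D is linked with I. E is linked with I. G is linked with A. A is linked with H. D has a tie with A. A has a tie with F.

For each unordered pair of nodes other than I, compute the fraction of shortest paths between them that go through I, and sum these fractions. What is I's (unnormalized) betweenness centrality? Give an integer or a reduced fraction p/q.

1/2

Pairs whose geodesics pass through I — D–E: 1/2.
All other pairs contribute 0.
Summing the contributions gives betweenness(I) = 1/2.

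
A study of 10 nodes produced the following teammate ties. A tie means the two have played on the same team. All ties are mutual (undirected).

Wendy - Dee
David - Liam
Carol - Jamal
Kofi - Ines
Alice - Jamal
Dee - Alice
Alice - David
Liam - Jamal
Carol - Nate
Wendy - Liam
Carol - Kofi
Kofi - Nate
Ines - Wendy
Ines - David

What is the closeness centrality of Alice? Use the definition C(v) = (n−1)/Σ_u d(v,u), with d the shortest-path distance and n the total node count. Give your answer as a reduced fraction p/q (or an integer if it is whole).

Distances from Alice: Carol:2, David:1, Dee:1, Ines:2, Jamal:1, Kofi:3, Liam:2, Nate:3, Wendy:2. Sum = 17.
n = 10, so closeness = 9/17.

9/17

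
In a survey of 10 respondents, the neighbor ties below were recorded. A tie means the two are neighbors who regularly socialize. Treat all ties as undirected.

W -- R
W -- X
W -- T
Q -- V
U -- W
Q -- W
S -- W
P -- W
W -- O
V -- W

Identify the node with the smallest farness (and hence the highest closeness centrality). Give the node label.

Farness (sum of distances to all others) for each node — O:17, P:17, Q:16, R:17, S:17, T:17, U:17, V:16, W:9, X:17.
The smallest farness is 9, for W, so W has the highest closeness.

W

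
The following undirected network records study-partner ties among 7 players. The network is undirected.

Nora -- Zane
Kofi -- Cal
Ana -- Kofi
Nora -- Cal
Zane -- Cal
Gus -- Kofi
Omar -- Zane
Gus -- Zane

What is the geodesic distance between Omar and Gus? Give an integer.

One shortest route is Omar – Zane – Gus, which uses 2 edges, and Omar and Gus are not directly tied, so nothing shorter exists. So d(Omar,Gus) = 2.

2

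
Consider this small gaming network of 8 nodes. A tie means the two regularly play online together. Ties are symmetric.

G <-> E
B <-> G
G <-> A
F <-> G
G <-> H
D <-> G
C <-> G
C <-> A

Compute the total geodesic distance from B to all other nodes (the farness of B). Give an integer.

13

Distances from B: A:2, C:2, D:2, E:2, F:2, G:1, H:2.
Sum = 2 + 2 + 2 + 2 + 2 + 1 + 2 = 13.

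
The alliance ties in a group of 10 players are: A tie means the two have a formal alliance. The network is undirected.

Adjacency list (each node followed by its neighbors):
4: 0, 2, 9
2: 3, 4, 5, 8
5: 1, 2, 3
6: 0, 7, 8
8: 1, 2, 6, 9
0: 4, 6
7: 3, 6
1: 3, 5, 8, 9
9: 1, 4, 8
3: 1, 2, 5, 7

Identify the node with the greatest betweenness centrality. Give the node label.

2

Unnormalized betweenness of each node: 0:3/2, 1:23/6, 2:35/6, 3:14/3, 4:9/2, 5:1/3, 6:5, 7:11/6, 8:11/2, 9:2.
2 has the largest value, 35/6, making it the main broker — the node through which the most shortest paths run.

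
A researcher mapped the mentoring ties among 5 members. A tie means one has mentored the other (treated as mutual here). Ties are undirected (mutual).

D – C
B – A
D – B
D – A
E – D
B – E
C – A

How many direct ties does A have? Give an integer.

A is directly tied to B, C, and D. That is 3 neighbors, so the degree of A is 3.

3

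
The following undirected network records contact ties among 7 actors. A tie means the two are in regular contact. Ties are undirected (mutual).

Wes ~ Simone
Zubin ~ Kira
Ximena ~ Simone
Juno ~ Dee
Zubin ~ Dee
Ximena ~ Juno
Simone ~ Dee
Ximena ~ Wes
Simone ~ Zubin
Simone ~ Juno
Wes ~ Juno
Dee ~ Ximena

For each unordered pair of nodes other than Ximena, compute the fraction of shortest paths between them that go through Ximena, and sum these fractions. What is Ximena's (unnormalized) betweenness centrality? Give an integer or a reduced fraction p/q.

Pairs whose geodesics pass through Ximena — Wes–Dee: 1/3.
All other pairs contribute 0.
Summing the contributions gives betweenness(Ximena) = 1/3.

1/3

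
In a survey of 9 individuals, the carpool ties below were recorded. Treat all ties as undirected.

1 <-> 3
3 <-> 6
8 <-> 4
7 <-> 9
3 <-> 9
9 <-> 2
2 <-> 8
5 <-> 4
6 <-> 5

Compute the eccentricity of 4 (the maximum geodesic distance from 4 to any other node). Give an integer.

4

Distances from 4: 1:4, 2:2, 3:3, 5:1, 6:2, 7:4, 8:1, 9:3.
The largest is 4 (to 1 and 7), so the eccentricity of 4 is 4.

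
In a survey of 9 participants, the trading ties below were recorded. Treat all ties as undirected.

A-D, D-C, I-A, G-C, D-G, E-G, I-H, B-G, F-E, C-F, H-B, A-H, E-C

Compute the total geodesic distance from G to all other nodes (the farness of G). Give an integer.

13

Distances from G: A:2, B:1, C:1, D:1, E:1, F:2, H:2, I:3.
Sum = 2 + 1 + 1 + 1 + 1 + 2 + 2 + 3 = 13.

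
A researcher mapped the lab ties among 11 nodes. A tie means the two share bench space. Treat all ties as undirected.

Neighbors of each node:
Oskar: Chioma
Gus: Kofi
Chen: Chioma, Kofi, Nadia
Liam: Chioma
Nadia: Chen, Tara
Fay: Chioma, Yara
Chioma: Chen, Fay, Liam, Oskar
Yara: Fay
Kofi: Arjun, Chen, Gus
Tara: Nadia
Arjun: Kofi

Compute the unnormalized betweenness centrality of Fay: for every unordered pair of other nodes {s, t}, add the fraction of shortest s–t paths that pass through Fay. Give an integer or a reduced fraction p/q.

9

Pairs whose geodesics pass through Fay — Nadia–Yara: 1; Arjun–Yara: 1; Chen–Yara: 1; Liam–Yara: 1; Gus–Yara: 1; Yara–Kofi: 1; Yara–Oskar: 1; Yara–Tara: 1; Yara–Chioma: 1.
All other pairs contribute 0.
Summing the contributions gives betweenness(Fay) = 9.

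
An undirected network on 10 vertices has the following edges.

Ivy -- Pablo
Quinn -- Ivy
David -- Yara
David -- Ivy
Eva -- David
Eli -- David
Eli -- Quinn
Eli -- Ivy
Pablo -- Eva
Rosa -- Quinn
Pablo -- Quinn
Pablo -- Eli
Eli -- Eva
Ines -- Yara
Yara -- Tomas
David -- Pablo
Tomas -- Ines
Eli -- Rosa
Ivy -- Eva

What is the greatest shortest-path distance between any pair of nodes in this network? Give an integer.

Eccentricity of each node (its greatest distance to any other): David:2, Eli:3, Eva:3, Ines:4, Ivy:3, Pablo:3, Quinn:4, Rosa:4, Tomas:4, Yara:3.
The maximum eccentricity is 4, realized for instance by the pair Ines–Rosa via Ines – Yara – David – Eli – Rosa. So the diameter is 4.

4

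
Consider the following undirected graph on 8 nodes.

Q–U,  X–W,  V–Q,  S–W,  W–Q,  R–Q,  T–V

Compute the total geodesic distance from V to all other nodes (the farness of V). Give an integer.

14

Distances from V: Q:1, R:2, S:3, T:1, U:2, W:2, X:3.
Sum = 1 + 2 + 3 + 1 + 2 + 2 + 3 = 14.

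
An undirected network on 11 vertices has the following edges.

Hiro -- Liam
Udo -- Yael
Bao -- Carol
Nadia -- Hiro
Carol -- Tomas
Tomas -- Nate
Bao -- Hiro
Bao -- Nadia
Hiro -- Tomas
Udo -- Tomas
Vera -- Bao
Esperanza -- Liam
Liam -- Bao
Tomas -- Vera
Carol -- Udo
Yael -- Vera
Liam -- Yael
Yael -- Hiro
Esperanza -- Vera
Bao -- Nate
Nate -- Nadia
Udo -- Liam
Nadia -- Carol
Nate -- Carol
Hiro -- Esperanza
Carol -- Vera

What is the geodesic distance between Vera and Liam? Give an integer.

One shortest route is Vera – Bao – Liam, which uses 2 edges, and Vera and Liam are not directly tied, so nothing shorter exists. So d(Vera,Liam) = 2.

2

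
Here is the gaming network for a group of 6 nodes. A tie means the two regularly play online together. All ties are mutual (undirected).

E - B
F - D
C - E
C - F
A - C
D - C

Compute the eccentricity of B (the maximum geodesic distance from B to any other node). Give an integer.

Distances from B: A:3, C:2, D:3, E:1, F:3.
The largest is 3 (to A, F, and D), so the eccentricity of B is 3.

3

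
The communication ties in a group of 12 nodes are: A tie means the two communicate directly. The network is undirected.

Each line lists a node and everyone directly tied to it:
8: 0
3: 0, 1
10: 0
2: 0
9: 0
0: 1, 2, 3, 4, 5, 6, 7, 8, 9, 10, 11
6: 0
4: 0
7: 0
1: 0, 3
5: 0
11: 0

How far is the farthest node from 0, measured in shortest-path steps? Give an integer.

Distances from 0: 1:1, 2:1, 3:1, 4:1, 5:1, 6:1, 7:1, 8:1, 9:1, 10:1, 11:1.
The largest is 1 (to 2, 4, 7, 1, 11, 9, 6, 10, 8, 3, and 5), so the eccentricity of 0 is 1.

1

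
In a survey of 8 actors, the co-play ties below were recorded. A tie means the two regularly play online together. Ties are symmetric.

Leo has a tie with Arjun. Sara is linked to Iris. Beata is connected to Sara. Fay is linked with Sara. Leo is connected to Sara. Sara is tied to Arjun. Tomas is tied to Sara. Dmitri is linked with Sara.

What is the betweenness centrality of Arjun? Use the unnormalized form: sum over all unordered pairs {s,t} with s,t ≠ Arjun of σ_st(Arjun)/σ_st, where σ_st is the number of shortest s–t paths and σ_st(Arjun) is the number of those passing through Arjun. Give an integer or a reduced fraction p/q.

0

No shortest path between any pair of other nodes passes through Arjun.
Summing the contributions gives betweenness(Arjun) = 0.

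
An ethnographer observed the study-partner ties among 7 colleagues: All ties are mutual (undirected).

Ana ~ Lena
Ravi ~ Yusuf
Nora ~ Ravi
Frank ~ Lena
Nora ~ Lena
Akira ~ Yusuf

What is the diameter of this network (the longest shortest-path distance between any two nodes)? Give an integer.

5

Eccentricity of each node (its greatest distance to any other): Akira:5, Ana:5, Frank:5, Lena:4, Nora:3, Ravi:3, Yusuf:4.
The maximum eccentricity is 5, realized for instance by the pair Frank–Akira via Frank – Lena – Nora – Ravi – Yusuf – Akira. So the diameter is 5.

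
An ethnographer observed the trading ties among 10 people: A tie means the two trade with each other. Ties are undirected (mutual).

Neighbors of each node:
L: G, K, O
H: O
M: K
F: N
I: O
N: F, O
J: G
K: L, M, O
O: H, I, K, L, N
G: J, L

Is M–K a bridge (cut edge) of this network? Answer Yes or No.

Yes

Without the M–K edge there is no alternate route between M and K, so the network disconnects. It is a bridge.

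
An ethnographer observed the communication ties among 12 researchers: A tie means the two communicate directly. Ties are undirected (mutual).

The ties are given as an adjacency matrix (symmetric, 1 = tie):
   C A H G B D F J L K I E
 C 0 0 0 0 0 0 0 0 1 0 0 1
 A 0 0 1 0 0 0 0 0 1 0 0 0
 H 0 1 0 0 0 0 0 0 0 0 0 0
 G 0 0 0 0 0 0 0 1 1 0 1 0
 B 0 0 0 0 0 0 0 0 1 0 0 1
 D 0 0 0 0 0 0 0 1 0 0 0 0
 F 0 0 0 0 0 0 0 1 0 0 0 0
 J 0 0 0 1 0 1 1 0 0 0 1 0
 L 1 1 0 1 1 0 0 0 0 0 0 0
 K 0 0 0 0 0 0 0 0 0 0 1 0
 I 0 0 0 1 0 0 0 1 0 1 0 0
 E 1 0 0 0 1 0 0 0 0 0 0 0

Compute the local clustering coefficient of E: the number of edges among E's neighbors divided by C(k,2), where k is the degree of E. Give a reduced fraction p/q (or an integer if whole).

E's neighbors: B and C (k = 2).
Possible neighbor pairs: C(2,2) = 1. Edges among them: none → e = 0.
Clustering(E) = 0/1.

0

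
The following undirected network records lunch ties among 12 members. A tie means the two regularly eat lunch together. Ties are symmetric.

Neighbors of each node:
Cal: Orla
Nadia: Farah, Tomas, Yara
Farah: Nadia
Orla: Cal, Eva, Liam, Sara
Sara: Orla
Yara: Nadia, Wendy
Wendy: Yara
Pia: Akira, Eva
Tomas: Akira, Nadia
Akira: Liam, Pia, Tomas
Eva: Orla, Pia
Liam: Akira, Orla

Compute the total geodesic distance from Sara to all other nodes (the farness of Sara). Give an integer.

Distances from Sara: Akira:3, Cal:2, Eva:2, Farah:6, Liam:2, Nadia:5, Orla:1, Pia:3, Tomas:4, Wendy:7, Yara:6.
Sum = 3 + 2 + 2 + 6 + 2 + 5 + 1 + 3 + 4 + 7 + 6 = 41.

41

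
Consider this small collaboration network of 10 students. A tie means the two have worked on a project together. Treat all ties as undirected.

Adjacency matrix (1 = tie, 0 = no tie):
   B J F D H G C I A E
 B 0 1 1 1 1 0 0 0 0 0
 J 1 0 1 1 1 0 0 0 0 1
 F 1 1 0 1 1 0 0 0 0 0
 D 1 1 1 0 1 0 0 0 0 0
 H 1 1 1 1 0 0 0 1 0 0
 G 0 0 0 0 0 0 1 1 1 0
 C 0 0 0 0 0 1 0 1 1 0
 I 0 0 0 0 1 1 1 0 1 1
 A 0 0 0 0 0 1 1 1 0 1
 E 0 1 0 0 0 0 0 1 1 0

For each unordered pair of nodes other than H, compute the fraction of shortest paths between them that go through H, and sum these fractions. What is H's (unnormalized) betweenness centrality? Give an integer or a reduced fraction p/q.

Pairs whose geodesics pass through H — B–G: 1; B–C: 1; B–I: 1; B–A: 1/2; J–G: 1/3; J–C: 1/3; J–I: 1/2; F–G: 1; F–C: 1; F–I: 1; F–A: 1/2; D–G: 1; D–C: 1; D–I: 1 … (+1 more pairs).
All other pairs contribute 0.
Summing the contributions gives betweenness(H) = 35/3.

35/3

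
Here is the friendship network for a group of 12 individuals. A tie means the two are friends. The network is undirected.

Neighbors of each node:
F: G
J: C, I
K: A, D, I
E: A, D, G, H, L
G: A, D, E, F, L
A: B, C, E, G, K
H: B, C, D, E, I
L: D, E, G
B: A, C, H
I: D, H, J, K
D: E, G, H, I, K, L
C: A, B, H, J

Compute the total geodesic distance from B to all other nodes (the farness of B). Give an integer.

21

Distances from B: A:1, C:1, D:2, E:2, F:3, G:2, H:1, I:2, J:2, K:2, L:3.
Sum = 1 + 1 + 2 + 2 + 3 + 2 + 1 + 2 + 2 + 2 + 3 = 21.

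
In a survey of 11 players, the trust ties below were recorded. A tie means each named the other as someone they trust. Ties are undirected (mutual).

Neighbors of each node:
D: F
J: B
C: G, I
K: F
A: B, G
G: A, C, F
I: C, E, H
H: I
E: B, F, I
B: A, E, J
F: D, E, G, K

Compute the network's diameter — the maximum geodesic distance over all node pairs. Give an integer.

4

Eccentricity of each node (its greatest distance to any other): A:4, B:3, C:4, D:4, E:2, F:3, G:3, H:4, I:3, J:4, K:4.
The maximum eccentricity is 4, realized for instance by the pair K–H via K – F – E – I – H. So the diameter is 4.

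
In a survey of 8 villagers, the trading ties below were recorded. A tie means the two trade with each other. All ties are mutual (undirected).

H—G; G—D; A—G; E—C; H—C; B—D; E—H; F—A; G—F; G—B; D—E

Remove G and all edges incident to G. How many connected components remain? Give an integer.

2

Without G, the remaining ties split the others into: {A, F}; {B, C, D, E, H}.
That's 2 separate components.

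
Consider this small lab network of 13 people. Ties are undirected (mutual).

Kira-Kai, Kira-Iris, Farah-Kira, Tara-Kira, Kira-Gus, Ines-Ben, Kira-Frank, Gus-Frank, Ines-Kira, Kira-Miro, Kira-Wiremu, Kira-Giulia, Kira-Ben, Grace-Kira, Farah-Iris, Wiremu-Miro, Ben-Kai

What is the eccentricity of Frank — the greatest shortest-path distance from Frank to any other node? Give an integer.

Distances from Frank: Ben:2, Farah:2, Giulia:2, Grace:2, Gus:1, Ines:2, Iris:2, Kai:2, Kira:1, Miro:2, Tara:2, Wiremu:2.
The largest is 2 (to Wiremu, Tara, Ben, Ines, Iris, Miro, Farah, Kai, Grace, and Giulia), so the eccentricity of Frank is 2.

2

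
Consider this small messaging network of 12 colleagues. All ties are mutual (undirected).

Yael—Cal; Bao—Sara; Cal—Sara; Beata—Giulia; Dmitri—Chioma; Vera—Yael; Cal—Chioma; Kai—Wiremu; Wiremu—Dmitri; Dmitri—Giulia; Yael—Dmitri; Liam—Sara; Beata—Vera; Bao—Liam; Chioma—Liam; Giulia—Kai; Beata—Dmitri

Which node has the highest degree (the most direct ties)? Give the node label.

Degrees — Bao:2, Beata:3, Cal:3, Chioma:3, Dmitri:5, Giulia:3, Kai:2, Liam:3, Sara:3, Vera:2, Wiremu:2, Yael:3.
The maximum is 5, attained only by Dmitri.

Dmitri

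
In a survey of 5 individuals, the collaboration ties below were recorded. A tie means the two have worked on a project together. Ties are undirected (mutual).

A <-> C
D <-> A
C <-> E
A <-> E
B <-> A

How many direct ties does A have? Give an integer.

4

A is directly tied to B, C, D, and E. That is 4 neighbors, so the degree of A is 4.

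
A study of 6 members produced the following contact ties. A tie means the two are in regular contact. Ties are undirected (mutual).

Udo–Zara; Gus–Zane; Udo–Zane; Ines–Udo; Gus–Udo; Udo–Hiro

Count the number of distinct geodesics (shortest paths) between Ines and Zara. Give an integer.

1

The shortest distance is 2, and the only length-2 path is Ines–Udo–Zara. So there is exactly 1 shortest path.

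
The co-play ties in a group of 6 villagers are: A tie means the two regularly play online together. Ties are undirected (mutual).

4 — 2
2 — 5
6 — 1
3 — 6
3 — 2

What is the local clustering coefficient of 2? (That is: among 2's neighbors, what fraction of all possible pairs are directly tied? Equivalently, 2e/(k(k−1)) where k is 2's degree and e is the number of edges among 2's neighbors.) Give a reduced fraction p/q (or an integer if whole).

2's neighbors: 3, 4, and 5 (k = 3).
Possible neighbor pairs: C(3,2) = 3. Edges among them: none → e = 0.
Clustering(2) = 0/3 = 0.

0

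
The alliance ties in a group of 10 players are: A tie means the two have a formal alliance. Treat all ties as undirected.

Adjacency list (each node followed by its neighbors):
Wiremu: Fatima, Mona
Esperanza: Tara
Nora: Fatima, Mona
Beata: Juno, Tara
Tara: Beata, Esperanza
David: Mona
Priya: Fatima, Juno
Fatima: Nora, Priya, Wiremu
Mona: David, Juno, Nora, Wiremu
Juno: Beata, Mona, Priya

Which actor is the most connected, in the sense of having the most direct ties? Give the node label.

Degrees — Beata:2, David:1, Esperanza:1, Fatima:3, Juno:3, Mona:4, Nora:2, Priya:2, Tara:2, Wiremu:2.
The maximum is 4, attained only by Mona.

Mona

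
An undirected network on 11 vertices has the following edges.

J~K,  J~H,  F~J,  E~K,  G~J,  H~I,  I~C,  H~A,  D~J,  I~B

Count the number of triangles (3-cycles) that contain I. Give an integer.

I's neighbors are B, C, and H, but none of them are tied to each other, so no triangle contains I.

0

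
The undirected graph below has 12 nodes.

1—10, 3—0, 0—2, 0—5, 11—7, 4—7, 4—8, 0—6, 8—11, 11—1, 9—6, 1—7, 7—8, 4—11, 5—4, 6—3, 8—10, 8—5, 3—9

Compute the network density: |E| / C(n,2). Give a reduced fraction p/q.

There are 19 edges and 12 nodes, so the maximum possible is C(12,2) = 66.
Density = 19/66.

19/66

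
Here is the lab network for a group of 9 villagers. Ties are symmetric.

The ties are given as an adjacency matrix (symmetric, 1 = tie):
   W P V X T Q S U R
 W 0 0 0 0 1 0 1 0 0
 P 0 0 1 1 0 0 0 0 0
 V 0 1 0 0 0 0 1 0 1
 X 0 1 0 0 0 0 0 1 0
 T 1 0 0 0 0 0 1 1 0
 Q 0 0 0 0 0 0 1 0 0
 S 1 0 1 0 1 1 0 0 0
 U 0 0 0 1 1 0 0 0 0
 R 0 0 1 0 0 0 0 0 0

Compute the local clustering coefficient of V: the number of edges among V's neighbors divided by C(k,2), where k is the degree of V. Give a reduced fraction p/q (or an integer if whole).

V's neighbors: P, R, and S (k = 3).
Possible neighbor pairs: C(3,2) = 3. Edges among them: none → e = 0.
Clustering(V) = 0/3 = 0.

0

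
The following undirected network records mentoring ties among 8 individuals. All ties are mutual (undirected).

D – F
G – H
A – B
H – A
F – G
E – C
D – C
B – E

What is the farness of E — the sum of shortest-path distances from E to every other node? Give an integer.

16

Distances from E: A:2, B:1, C:1, D:2, F:3, G:4, H:3.
Sum = 2 + 1 + 1 + 2 + 3 + 4 + 3 = 16.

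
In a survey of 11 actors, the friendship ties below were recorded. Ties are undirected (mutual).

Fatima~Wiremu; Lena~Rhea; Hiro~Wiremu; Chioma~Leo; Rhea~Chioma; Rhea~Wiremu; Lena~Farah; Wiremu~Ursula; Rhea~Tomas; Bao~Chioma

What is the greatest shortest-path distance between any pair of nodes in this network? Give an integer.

4

Eccentricity of each node (its greatest distance to any other): Bao:4, Chioma:3, Farah:4, Fatima:4, Hiro:4, Lena:3, Leo:4, Rhea:2, Tomas:3, Ursula:4, Wiremu:3.
The maximum eccentricity is 4, realized for instance by the pair Ursula–Bao via Ursula – Wiremu – Rhea – Chioma – Bao. So the diameter is 4.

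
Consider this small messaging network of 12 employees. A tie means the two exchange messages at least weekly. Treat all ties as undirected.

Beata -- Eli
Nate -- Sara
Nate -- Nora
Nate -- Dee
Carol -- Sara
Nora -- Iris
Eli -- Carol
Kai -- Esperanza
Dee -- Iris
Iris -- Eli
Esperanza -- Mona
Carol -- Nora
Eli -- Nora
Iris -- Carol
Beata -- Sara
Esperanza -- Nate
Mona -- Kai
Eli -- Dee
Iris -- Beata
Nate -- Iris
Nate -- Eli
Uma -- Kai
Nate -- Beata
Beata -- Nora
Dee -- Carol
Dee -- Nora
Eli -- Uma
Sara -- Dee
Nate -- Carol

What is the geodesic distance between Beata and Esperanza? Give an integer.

One shortest route is Beata – Nate – Esperanza, which uses 2 edges, and Beata and Esperanza are not directly tied, so nothing shorter exists. So d(Beata,Esperanza) = 2.

2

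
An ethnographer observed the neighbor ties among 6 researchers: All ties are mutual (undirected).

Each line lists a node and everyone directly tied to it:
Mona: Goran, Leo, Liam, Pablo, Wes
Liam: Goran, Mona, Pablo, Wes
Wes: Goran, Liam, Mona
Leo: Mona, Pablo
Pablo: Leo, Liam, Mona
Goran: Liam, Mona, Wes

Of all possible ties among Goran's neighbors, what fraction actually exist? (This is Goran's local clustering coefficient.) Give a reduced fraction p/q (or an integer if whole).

Goran's neighbors: Liam, Mona, and Wes (k = 3).
Possible neighbor pairs: C(3,2) = 3. Edges among them: Liam–Mona, Liam–Wes, Mona–Wes → e = 3.
Clustering(Goran) = 3/3 = 1.

1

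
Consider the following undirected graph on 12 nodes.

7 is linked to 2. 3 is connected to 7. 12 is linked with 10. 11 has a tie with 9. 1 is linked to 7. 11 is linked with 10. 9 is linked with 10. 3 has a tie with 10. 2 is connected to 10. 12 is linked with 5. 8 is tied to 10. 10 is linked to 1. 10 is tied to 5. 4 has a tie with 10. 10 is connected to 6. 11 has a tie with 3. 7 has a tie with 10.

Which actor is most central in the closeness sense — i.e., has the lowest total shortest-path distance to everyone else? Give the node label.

10

Farness (sum of distances to all others) for each node — 1:20, 2:20, 3:19, 4:21, 5:20, 6:21, 7:18, 8:21, 9:20, 10:11, 11:19, 12:20.
The smallest farness is 11, for 10, so 10 has the highest closeness.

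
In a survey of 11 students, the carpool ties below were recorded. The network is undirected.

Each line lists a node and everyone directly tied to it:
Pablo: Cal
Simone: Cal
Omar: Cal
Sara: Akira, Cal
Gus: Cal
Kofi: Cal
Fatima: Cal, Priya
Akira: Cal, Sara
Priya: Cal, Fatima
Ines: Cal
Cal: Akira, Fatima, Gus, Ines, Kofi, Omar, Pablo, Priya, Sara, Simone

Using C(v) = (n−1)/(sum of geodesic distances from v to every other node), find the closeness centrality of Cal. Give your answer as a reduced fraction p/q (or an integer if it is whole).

Distances from Cal: Akira:1, Fatima:1, Gus:1, Ines:1, Kofi:1, Omar:1, Pablo:1, Priya:1, Sara:1, Simone:1. Sum = 10.
n = 11, so closeness = 10/10 = 1.

1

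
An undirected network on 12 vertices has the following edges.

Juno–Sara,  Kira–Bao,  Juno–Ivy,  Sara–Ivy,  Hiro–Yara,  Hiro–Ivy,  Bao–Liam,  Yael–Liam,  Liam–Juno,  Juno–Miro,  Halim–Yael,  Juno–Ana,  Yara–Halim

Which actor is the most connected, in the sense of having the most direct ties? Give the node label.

Degrees — Ana:1, Bao:2, Halim:2, Hiro:2, Ivy:3, Juno:5, Kira:1, Liam:3, Miro:1, Sara:2, Yael:2, Yara:2.
The maximum is 5, attained only by Juno.

Juno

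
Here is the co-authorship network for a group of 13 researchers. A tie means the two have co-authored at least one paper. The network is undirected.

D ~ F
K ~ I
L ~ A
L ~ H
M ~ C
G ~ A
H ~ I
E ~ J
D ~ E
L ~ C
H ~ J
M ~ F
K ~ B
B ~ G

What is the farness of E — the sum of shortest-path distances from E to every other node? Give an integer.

Distances from E: A:4, B:5, C:4, D:1, F:2, G:5, H:2, I:3, J:1, K:4, L:3, M:3.
Sum = 4 + 5 + 4 + 1 + 2 + 5 + 2 + 3 + 1 + 4 + 3 + 3 = 37.

37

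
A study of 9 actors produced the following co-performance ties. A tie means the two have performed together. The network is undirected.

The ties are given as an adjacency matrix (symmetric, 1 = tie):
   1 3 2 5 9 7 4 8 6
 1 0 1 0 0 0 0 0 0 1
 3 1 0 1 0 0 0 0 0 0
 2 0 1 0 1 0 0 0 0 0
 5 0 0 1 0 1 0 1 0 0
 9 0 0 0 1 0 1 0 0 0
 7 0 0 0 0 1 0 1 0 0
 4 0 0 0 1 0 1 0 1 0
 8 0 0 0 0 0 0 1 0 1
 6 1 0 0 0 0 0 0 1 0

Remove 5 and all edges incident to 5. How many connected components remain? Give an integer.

1

5's neighbors (2, 4, and 9) remain reachable from one another through other ties, so the rest of the network stays in one piece.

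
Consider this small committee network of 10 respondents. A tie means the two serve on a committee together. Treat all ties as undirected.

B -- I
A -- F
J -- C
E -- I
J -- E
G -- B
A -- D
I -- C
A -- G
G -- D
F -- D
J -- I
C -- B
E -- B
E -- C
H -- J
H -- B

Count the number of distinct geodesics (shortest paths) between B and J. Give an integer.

4

The shortest distance is 2. The length-2 paths are: B–C–J; B–E–J; B–H–J; B–I–J.
That gives 4 distinct shortest paths.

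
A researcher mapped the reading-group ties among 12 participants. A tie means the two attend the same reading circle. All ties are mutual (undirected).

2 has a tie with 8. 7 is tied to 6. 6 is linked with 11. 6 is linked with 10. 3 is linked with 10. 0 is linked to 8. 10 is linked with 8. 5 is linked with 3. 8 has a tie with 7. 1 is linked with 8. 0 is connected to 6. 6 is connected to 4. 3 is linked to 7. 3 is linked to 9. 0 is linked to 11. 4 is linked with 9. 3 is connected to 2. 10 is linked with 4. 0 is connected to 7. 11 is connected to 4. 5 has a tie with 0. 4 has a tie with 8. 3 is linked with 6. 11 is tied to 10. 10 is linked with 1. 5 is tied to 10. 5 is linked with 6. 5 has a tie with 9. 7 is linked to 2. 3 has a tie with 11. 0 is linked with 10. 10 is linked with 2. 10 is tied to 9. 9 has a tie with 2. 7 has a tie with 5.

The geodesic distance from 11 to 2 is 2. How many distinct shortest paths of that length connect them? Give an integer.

The shortest distance is 2. The length-2 paths are: 11–3–2; 11–10–2.
That gives 2 distinct shortest paths.

2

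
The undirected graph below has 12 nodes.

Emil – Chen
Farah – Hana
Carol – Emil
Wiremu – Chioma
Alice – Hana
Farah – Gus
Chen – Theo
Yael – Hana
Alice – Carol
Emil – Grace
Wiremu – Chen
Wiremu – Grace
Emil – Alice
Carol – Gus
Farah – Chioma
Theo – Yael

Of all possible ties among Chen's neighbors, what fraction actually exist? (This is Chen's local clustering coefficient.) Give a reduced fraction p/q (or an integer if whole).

0

Chen's neighbors: Emil, Theo, and Wiremu (k = 3).
Possible neighbor pairs: C(3,2) = 3. Edges among them: none → e = 0.
Clustering(Chen) = 0/3 = 0.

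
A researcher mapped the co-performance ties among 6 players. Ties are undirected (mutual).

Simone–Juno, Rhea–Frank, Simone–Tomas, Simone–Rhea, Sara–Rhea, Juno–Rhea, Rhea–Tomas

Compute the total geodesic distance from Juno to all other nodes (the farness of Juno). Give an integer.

Distances from Juno: Frank:2, Rhea:1, Sara:2, Simone:1, Tomas:2.
Sum = 2 + 1 + 2 + 1 + 2 = 8.

8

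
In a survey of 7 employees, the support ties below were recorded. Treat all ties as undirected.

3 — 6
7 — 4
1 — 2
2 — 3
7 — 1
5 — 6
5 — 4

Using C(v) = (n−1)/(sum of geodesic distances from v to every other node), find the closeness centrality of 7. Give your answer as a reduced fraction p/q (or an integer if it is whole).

Distances from 7: 1:1, 2:2, 3:3, 4:1, 5:2, 6:3. Sum = 12.
n = 7, so closeness = 6/12 = 1/2.

1/2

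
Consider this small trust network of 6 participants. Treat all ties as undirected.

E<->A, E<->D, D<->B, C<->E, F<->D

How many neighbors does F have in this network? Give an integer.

F is directly tied to D. That is 1 neighbor, so the degree of F is 1.

1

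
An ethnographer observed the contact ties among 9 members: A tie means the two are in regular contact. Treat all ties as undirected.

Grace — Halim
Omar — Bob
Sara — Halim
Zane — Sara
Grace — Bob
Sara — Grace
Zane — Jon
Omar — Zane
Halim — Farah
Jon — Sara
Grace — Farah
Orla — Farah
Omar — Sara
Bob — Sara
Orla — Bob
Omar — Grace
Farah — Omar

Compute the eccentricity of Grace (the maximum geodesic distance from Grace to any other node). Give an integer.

Distances from Grace: Bob:1, Farah:1, Halim:1, Jon:2, Omar:1, Orla:2, Sara:1, Zane:2.
The largest is 2 (to Zane, Jon, and Orla), so the eccentricity of Grace is 2.

2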